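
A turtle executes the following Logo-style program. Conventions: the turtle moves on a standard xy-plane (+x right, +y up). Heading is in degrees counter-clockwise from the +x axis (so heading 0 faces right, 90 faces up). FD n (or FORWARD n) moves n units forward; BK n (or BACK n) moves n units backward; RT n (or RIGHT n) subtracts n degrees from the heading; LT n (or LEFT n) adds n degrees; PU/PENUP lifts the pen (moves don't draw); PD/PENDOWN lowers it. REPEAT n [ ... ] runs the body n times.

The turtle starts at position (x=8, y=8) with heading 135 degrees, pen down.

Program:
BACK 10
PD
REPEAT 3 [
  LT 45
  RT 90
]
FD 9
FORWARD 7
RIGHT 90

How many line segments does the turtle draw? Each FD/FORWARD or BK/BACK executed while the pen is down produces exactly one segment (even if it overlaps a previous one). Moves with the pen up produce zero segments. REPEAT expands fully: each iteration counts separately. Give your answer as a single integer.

Executing turtle program step by step:
Start: pos=(8,8), heading=135, pen down
BK 10: (8,8) -> (15.071,0.929) [heading=135, draw]
PD: pen down
REPEAT 3 [
  -- iteration 1/3 --
  LT 45: heading 135 -> 180
  RT 90: heading 180 -> 90
  -- iteration 2/3 --
  LT 45: heading 90 -> 135
  RT 90: heading 135 -> 45
  -- iteration 3/3 --
  LT 45: heading 45 -> 90
  RT 90: heading 90 -> 0
]
FD 9: (15.071,0.929) -> (24.071,0.929) [heading=0, draw]
FD 7: (24.071,0.929) -> (31.071,0.929) [heading=0, draw]
RT 90: heading 0 -> 270
Final: pos=(31.071,0.929), heading=270, 3 segment(s) drawn
Segments drawn: 3

Answer: 3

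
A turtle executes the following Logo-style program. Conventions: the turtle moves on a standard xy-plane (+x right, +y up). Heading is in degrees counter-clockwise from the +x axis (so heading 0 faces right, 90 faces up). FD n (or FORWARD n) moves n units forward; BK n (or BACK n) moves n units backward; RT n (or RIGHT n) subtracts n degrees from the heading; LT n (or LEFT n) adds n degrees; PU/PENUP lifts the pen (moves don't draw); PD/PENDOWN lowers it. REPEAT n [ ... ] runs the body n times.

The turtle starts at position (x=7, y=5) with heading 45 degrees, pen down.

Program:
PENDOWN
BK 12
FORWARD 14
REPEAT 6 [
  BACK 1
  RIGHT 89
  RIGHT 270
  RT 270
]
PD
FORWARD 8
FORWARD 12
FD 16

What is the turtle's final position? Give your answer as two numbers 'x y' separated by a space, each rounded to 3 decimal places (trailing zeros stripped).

Answer: -14.18 -22.962

Derivation:
Executing turtle program step by step:
Start: pos=(7,5), heading=45, pen down
PD: pen down
BK 12: (7,5) -> (-1.485,-3.485) [heading=45, draw]
FD 14: (-1.485,-3.485) -> (8.414,6.414) [heading=45, draw]
REPEAT 6 [
  -- iteration 1/6 --
  BK 1: (8.414,6.414) -> (7.707,5.707) [heading=45, draw]
  RT 89: heading 45 -> 316
  RT 270: heading 316 -> 46
  RT 270: heading 46 -> 136
  -- iteration 2/6 --
  BK 1: (7.707,5.707) -> (8.426,5.012) [heading=136, draw]
  RT 89: heading 136 -> 47
  RT 270: heading 47 -> 137
  RT 270: heading 137 -> 227
  -- iteration 3/6 --
  BK 1: (8.426,5.012) -> (9.108,5.744) [heading=227, draw]
  RT 89: heading 227 -> 138
  RT 270: heading 138 -> 228
  RT 270: heading 228 -> 318
  -- iteration 4/6 --
  BK 1: (9.108,5.744) -> (8.365,6.413) [heading=318, draw]
  RT 89: heading 318 -> 229
  RT 270: heading 229 -> 319
  RT 270: heading 319 -> 49
  -- iteration 5/6 --
  BK 1: (8.365,6.413) -> (7.709,5.658) [heading=49, draw]
  RT 89: heading 49 -> 320
  RT 270: heading 320 -> 50
  RT 270: heading 50 -> 140
  -- iteration 6/6 --
  BK 1: (7.709,5.658) -> (8.475,5.015) [heading=140, draw]
  RT 89: heading 140 -> 51
  RT 270: heading 51 -> 141
  RT 270: heading 141 -> 231
]
PD: pen down
FD 8: (8.475,5.015) -> (3.441,-1.202) [heading=231, draw]
FD 12: (3.441,-1.202) -> (-4.111,-10.527) [heading=231, draw]
FD 16: (-4.111,-10.527) -> (-14.18,-22.962) [heading=231, draw]
Final: pos=(-14.18,-22.962), heading=231, 11 segment(s) drawn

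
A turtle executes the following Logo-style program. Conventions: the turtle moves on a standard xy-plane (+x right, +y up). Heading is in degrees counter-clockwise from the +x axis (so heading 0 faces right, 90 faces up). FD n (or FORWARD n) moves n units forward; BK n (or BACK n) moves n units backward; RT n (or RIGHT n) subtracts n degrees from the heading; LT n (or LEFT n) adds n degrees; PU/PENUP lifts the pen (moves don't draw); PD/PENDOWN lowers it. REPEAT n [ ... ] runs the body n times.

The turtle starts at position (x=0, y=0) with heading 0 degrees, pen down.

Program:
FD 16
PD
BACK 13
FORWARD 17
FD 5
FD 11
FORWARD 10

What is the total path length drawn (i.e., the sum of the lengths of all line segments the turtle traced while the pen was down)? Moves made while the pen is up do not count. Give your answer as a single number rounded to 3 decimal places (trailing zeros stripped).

Executing turtle program step by step:
Start: pos=(0,0), heading=0, pen down
FD 16: (0,0) -> (16,0) [heading=0, draw]
PD: pen down
BK 13: (16,0) -> (3,0) [heading=0, draw]
FD 17: (3,0) -> (20,0) [heading=0, draw]
FD 5: (20,0) -> (25,0) [heading=0, draw]
FD 11: (25,0) -> (36,0) [heading=0, draw]
FD 10: (36,0) -> (46,0) [heading=0, draw]
Final: pos=(46,0), heading=0, 6 segment(s) drawn

Segment lengths:
  seg 1: (0,0) -> (16,0), length = 16
  seg 2: (16,0) -> (3,0), length = 13
  seg 3: (3,0) -> (20,0), length = 17
  seg 4: (20,0) -> (25,0), length = 5
  seg 5: (25,0) -> (36,0), length = 11
  seg 6: (36,0) -> (46,0), length = 10
Total = 72

Answer: 72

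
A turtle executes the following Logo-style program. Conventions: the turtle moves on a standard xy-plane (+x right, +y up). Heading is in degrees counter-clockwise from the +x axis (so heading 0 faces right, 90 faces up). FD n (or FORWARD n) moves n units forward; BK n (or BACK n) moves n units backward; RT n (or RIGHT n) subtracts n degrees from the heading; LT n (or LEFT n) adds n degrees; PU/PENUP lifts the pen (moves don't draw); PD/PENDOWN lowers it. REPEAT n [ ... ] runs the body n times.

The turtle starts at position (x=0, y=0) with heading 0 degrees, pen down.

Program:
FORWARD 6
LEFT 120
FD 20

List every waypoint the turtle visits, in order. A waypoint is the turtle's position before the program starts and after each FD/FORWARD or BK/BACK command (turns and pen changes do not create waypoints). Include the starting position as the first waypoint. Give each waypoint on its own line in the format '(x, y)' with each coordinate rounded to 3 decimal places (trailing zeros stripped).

Answer: (0, 0)
(6, 0)
(-4, 17.321)

Derivation:
Executing turtle program step by step:
Start: pos=(0,0), heading=0, pen down
FD 6: (0,0) -> (6,0) [heading=0, draw]
LT 120: heading 0 -> 120
FD 20: (6,0) -> (-4,17.321) [heading=120, draw]
Final: pos=(-4,17.321), heading=120, 2 segment(s) drawn
Waypoints (3 total):
(0, 0)
(6, 0)
(-4, 17.321)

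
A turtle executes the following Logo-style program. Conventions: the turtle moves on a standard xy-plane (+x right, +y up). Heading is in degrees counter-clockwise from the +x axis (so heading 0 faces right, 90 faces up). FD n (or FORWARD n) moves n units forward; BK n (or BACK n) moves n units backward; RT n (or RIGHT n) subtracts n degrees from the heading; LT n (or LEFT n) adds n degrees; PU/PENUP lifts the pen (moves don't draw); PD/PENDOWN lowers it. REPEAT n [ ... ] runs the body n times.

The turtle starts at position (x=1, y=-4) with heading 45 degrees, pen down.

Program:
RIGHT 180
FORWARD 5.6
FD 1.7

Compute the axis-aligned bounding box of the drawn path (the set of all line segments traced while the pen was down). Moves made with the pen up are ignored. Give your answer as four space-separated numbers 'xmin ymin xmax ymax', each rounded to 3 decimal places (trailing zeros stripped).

Executing turtle program step by step:
Start: pos=(1,-4), heading=45, pen down
RT 180: heading 45 -> 225
FD 5.6: (1,-4) -> (-2.96,-7.96) [heading=225, draw]
FD 1.7: (-2.96,-7.96) -> (-4.162,-9.162) [heading=225, draw]
Final: pos=(-4.162,-9.162), heading=225, 2 segment(s) drawn

Segment endpoints: x in {-4.162, -2.96, 1}, y in {-9.162, -7.96, -4}
xmin=-4.162, ymin=-9.162, xmax=1, ymax=-4

Answer: -4.162 -9.162 1 -4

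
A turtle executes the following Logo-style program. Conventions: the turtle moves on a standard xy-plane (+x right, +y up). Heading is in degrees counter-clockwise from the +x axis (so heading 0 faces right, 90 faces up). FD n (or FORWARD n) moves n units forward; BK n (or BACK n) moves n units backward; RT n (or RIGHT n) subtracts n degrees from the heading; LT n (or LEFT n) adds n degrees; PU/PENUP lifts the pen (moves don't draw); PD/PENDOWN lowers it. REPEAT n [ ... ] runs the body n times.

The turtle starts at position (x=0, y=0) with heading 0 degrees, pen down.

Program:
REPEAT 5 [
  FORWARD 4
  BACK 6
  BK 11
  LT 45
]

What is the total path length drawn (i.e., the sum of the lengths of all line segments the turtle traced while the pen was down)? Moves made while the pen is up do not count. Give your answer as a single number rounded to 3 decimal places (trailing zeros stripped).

Answer: 105

Derivation:
Executing turtle program step by step:
Start: pos=(0,0), heading=0, pen down
REPEAT 5 [
  -- iteration 1/5 --
  FD 4: (0,0) -> (4,0) [heading=0, draw]
  BK 6: (4,0) -> (-2,0) [heading=0, draw]
  BK 11: (-2,0) -> (-13,0) [heading=0, draw]
  LT 45: heading 0 -> 45
  -- iteration 2/5 --
  FD 4: (-13,0) -> (-10.172,2.828) [heading=45, draw]
  BK 6: (-10.172,2.828) -> (-14.414,-1.414) [heading=45, draw]
  BK 11: (-14.414,-1.414) -> (-22.192,-9.192) [heading=45, draw]
  LT 45: heading 45 -> 90
  -- iteration 3/5 --
  FD 4: (-22.192,-9.192) -> (-22.192,-5.192) [heading=90, draw]
  BK 6: (-22.192,-5.192) -> (-22.192,-11.192) [heading=90, draw]
  BK 11: (-22.192,-11.192) -> (-22.192,-22.192) [heading=90, draw]
  LT 45: heading 90 -> 135
  -- iteration 4/5 --
  FD 4: (-22.192,-22.192) -> (-25.021,-19.364) [heading=135, draw]
  BK 6: (-25.021,-19.364) -> (-20.778,-23.607) [heading=135, draw]
  BK 11: (-20.778,-23.607) -> (-13,-31.385) [heading=135, draw]
  LT 45: heading 135 -> 180
  -- iteration 5/5 --
  FD 4: (-13,-31.385) -> (-17,-31.385) [heading=180, draw]
  BK 6: (-17,-31.385) -> (-11,-31.385) [heading=180, draw]
  BK 11: (-11,-31.385) -> (0,-31.385) [heading=180, draw]
  LT 45: heading 180 -> 225
]
Final: pos=(0,-31.385), heading=225, 15 segment(s) drawn

Segment lengths:
  seg 1: (0,0) -> (4,0), length = 4
  seg 2: (4,0) -> (-2,0), length = 6
  seg 3: (-2,0) -> (-13,0), length = 11
  seg 4: (-13,0) -> (-10.172,2.828), length = 4
  seg 5: (-10.172,2.828) -> (-14.414,-1.414), length = 6
  seg 6: (-14.414,-1.414) -> (-22.192,-9.192), length = 11
  seg 7: (-22.192,-9.192) -> (-22.192,-5.192), length = 4
  seg 8: (-22.192,-5.192) -> (-22.192,-11.192), length = 6
  seg 9: (-22.192,-11.192) -> (-22.192,-22.192), length = 11
  seg 10: (-22.192,-22.192) -> (-25.021,-19.364), length = 4
  seg 11: (-25.021,-19.364) -> (-20.778,-23.607), length = 6
  seg 12: (-20.778,-23.607) -> (-13,-31.385), length = 11
  seg 13: (-13,-31.385) -> (-17,-31.385), length = 4
  seg 14: (-17,-31.385) -> (-11,-31.385), length = 6
  seg 15: (-11,-31.385) -> (0,-31.385), length = 11
Total = 105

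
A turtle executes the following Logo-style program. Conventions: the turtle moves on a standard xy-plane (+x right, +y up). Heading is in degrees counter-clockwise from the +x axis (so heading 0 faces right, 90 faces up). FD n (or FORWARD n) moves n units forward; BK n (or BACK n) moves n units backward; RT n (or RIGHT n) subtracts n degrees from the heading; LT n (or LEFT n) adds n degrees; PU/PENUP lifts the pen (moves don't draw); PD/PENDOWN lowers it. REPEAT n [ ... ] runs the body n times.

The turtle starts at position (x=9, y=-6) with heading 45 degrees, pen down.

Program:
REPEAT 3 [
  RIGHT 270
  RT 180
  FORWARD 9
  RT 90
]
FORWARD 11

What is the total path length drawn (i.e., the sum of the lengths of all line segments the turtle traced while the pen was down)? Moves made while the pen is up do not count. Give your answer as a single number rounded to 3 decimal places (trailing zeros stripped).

Executing turtle program step by step:
Start: pos=(9,-6), heading=45, pen down
REPEAT 3 [
  -- iteration 1/3 --
  RT 270: heading 45 -> 135
  RT 180: heading 135 -> 315
  FD 9: (9,-6) -> (15.364,-12.364) [heading=315, draw]
  RT 90: heading 315 -> 225
  -- iteration 2/3 --
  RT 270: heading 225 -> 315
  RT 180: heading 315 -> 135
  FD 9: (15.364,-12.364) -> (9,-6) [heading=135, draw]
  RT 90: heading 135 -> 45
  -- iteration 3/3 --
  RT 270: heading 45 -> 135
  RT 180: heading 135 -> 315
  FD 9: (9,-6) -> (15.364,-12.364) [heading=315, draw]
  RT 90: heading 315 -> 225
]
FD 11: (15.364,-12.364) -> (7.586,-20.142) [heading=225, draw]
Final: pos=(7.586,-20.142), heading=225, 4 segment(s) drawn

Segment lengths:
  seg 1: (9,-6) -> (15.364,-12.364), length = 9
  seg 2: (15.364,-12.364) -> (9,-6), length = 9
  seg 3: (9,-6) -> (15.364,-12.364), length = 9
  seg 4: (15.364,-12.364) -> (7.586,-20.142), length = 11
Total = 38

Answer: 38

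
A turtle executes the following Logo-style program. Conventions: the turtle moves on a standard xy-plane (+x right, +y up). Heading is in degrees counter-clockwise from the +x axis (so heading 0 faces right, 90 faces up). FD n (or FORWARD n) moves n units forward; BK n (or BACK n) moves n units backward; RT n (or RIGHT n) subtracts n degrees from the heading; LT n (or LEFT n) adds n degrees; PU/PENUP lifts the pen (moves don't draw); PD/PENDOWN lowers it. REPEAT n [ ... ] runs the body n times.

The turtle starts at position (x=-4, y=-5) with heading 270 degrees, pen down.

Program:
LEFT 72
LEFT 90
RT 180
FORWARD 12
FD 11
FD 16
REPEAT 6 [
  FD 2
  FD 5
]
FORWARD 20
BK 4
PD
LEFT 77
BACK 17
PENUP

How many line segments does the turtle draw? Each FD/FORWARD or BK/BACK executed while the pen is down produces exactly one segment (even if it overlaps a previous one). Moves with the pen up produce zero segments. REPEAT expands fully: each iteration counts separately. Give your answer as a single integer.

Executing turtle program step by step:
Start: pos=(-4,-5), heading=270, pen down
LT 72: heading 270 -> 342
LT 90: heading 342 -> 72
RT 180: heading 72 -> 252
FD 12: (-4,-5) -> (-7.708,-16.413) [heading=252, draw]
FD 11: (-7.708,-16.413) -> (-11.107,-26.874) [heading=252, draw]
FD 16: (-11.107,-26.874) -> (-16.052,-42.091) [heading=252, draw]
REPEAT 6 [
  -- iteration 1/6 --
  FD 2: (-16.052,-42.091) -> (-16.67,-43.993) [heading=252, draw]
  FD 5: (-16.67,-43.993) -> (-18.215,-48.749) [heading=252, draw]
  -- iteration 2/6 --
  FD 2: (-18.215,-48.749) -> (-18.833,-50.651) [heading=252, draw]
  FD 5: (-18.833,-50.651) -> (-20.378,-55.406) [heading=252, draw]
  -- iteration 3/6 --
  FD 2: (-20.378,-55.406) -> (-20.996,-57.308) [heading=252, draw]
  FD 5: (-20.996,-57.308) -> (-22.541,-62.063) [heading=252, draw]
  -- iteration 4/6 --
  FD 2: (-22.541,-62.063) -> (-23.159,-63.966) [heading=252, draw]
  FD 5: (-23.159,-63.966) -> (-24.704,-68.721) [heading=252, draw]
  -- iteration 5/6 --
  FD 2: (-24.704,-68.721) -> (-25.322,-70.623) [heading=252, draw]
  FD 5: (-25.322,-70.623) -> (-26.867,-75.378) [heading=252, draw]
  -- iteration 6/6 --
  FD 2: (-26.867,-75.378) -> (-27.485,-77.28) [heading=252, draw]
  FD 5: (-27.485,-77.28) -> (-29.03,-82.036) [heading=252, draw]
]
FD 20: (-29.03,-82.036) -> (-35.211,-101.057) [heading=252, draw]
BK 4: (-35.211,-101.057) -> (-33.975,-97.252) [heading=252, draw]
PD: pen down
LT 77: heading 252 -> 329
BK 17: (-33.975,-97.252) -> (-48.546,-88.497) [heading=329, draw]
PU: pen up
Final: pos=(-48.546,-88.497), heading=329, 18 segment(s) drawn
Segments drawn: 18

Answer: 18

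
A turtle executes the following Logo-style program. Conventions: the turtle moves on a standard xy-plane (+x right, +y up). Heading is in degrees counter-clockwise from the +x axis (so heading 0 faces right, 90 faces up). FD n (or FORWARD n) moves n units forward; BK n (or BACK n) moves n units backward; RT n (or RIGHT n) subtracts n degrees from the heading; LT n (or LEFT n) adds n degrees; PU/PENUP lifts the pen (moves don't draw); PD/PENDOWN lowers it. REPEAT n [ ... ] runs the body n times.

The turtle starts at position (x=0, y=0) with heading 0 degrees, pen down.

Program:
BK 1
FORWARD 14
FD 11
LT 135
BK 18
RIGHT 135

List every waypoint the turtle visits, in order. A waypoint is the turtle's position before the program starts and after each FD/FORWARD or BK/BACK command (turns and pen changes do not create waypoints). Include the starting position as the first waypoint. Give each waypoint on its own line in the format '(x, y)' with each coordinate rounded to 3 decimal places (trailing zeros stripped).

Executing turtle program step by step:
Start: pos=(0,0), heading=0, pen down
BK 1: (0,0) -> (-1,0) [heading=0, draw]
FD 14: (-1,0) -> (13,0) [heading=0, draw]
FD 11: (13,0) -> (24,0) [heading=0, draw]
LT 135: heading 0 -> 135
BK 18: (24,0) -> (36.728,-12.728) [heading=135, draw]
RT 135: heading 135 -> 0
Final: pos=(36.728,-12.728), heading=0, 4 segment(s) drawn
Waypoints (5 total):
(0, 0)
(-1, 0)
(13, 0)
(24, 0)
(36.728, -12.728)

Answer: (0, 0)
(-1, 0)
(13, 0)
(24, 0)
(36.728, -12.728)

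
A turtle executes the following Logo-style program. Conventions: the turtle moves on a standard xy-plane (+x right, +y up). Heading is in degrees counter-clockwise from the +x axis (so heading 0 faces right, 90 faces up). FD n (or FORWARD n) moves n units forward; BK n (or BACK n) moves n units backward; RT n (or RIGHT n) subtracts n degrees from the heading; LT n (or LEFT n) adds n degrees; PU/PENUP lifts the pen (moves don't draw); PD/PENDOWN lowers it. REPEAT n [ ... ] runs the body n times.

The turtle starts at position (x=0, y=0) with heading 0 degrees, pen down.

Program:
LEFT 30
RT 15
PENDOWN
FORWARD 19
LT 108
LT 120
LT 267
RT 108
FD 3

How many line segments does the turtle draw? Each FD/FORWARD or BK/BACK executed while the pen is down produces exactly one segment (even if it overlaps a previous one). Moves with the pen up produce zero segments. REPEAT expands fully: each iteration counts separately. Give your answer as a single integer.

Executing turtle program step by step:
Start: pos=(0,0), heading=0, pen down
LT 30: heading 0 -> 30
RT 15: heading 30 -> 15
PD: pen down
FD 19: (0,0) -> (18.353,4.918) [heading=15, draw]
LT 108: heading 15 -> 123
LT 120: heading 123 -> 243
LT 267: heading 243 -> 150
RT 108: heading 150 -> 42
FD 3: (18.353,4.918) -> (20.582,6.925) [heading=42, draw]
Final: pos=(20.582,6.925), heading=42, 2 segment(s) drawn
Segments drawn: 2

Answer: 2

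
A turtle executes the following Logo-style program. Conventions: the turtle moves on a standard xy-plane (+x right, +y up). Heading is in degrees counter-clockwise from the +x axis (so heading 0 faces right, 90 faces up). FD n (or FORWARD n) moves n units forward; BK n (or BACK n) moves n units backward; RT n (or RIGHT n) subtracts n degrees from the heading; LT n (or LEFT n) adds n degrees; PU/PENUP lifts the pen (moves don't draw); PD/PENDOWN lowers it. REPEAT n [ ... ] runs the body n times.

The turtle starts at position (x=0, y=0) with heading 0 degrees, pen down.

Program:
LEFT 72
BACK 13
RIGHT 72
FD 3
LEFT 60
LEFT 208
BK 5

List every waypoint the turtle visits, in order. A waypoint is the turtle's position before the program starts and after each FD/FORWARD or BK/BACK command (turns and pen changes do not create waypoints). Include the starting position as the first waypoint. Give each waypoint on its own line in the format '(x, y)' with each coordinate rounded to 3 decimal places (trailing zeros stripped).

Answer: (0, 0)
(-4.017, -12.364)
(-1.017, -12.364)
(-0.843, -7.367)

Derivation:
Executing turtle program step by step:
Start: pos=(0,0), heading=0, pen down
LT 72: heading 0 -> 72
BK 13: (0,0) -> (-4.017,-12.364) [heading=72, draw]
RT 72: heading 72 -> 0
FD 3: (-4.017,-12.364) -> (-1.017,-12.364) [heading=0, draw]
LT 60: heading 0 -> 60
LT 208: heading 60 -> 268
BK 5: (-1.017,-12.364) -> (-0.843,-7.367) [heading=268, draw]
Final: pos=(-0.843,-7.367), heading=268, 3 segment(s) drawn
Waypoints (4 total):
(0, 0)
(-4.017, -12.364)
(-1.017, -12.364)
(-0.843, -7.367)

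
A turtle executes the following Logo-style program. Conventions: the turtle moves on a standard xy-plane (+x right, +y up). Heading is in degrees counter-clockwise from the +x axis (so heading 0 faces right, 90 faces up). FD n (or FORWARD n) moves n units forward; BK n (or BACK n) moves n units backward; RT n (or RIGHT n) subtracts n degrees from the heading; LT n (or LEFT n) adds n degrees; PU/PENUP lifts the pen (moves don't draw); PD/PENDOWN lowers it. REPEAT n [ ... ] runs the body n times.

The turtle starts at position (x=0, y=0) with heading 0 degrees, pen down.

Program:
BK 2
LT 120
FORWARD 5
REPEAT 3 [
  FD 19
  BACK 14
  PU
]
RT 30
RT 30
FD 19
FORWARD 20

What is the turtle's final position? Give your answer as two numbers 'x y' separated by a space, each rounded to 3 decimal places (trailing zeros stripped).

Answer: 7.5 51.095

Derivation:
Executing turtle program step by step:
Start: pos=(0,0), heading=0, pen down
BK 2: (0,0) -> (-2,0) [heading=0, draw]
LT 120: heading 0 -> 120
FD 5: (-2,0) -> (-4.5,4.33) [heading=120, draw]
REPEAT 3 [
  -- iteration 1/3 --
  FD 19: (-4.5,4.33) -> (-14,20.785) [heading=120, draw]
  BK 14: (-14,20.785) -> (-7,8.66) [heading=120, draw]
  PU: pen up
  -- iteration 2/3 --
  FD 19: (-7,8.66) -> (-16.5,25.115) [heading=120, move]
  BK 14: (-16.5,25.115) -> (-9.5,12.99) [heading=120, move]
  PU: pen up
  -- iteration 3/3 --
  FD 19: (-9.5,12.99) -> (-19,29.445) [heading=120, move]
  BK 14: (-19,29.445) -> (-12,17.321) [heading=120, move]
  PU: pen up
]
RT 30: heading 120 -> 90
RT 30: heading 90 -> 60
FD 19: (-12,17.321) -> (-2.5,33.775) [heading=60, move]
FD 20: (-2.5,33.775) -> (7.5,51.095) [heading=60, move]
Final: pos=(7.5,51.095), heading=60, 4 segment(s) drawn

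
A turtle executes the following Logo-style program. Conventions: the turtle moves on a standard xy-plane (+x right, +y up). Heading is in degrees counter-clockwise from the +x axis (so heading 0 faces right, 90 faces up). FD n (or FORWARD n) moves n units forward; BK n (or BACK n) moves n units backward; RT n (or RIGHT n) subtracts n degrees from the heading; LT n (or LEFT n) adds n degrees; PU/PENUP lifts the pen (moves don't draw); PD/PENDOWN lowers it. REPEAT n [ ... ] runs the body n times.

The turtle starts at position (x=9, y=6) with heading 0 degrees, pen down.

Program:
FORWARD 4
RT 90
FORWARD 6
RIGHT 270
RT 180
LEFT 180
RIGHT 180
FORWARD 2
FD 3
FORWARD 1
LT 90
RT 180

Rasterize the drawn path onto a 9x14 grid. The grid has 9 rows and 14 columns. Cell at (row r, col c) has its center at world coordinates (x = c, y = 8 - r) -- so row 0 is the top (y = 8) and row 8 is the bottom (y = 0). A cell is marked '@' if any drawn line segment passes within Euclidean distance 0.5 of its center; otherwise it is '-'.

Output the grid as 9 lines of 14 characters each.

Answer: --------------
--------------
---------@@@@@
-------------@
-------------@
-------------@
-------------@
-------------@
-------@@@@@@@

Derivation:
Segment 0: (9,6) -> (13,6)
Segment 1: (13,6) -> (13,0)
Segment 2: (13,0) -> (11,-0)
Segment 3: (11,-0) -> (8,-0)
Segment 4: (8,-0) -> (7,-0)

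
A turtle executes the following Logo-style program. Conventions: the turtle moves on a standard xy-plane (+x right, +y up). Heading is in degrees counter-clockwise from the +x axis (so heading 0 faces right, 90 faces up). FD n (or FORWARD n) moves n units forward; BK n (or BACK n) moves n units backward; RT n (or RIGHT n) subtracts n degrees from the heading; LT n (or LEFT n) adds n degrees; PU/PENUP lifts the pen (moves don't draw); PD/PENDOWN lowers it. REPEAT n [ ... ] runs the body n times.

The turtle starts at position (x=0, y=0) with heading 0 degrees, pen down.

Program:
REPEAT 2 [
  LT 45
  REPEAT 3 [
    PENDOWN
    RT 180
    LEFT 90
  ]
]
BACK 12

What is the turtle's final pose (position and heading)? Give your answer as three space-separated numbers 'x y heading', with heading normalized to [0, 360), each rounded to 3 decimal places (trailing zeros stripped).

Answer: 0 12 270

Derivation:
Executing turtle program step by step:
Start: pos=(0,0), heading=0, pen down
REPEAT 2 [
  -- iteration 1/2 --
  LT 45: heading 0 -> 45
  REPEAT 3 [
    -- iteration 1/3 --
    PD: pen down
    RT 180: heading 45 -> 225
    LT 90: heading 225 -> 315
    -- iteration 2/3 --
    PD: pen down
    RT 180: heading 315 -> 135
    LT 90: heading 135 -> 225
    -- iteration 3/3 --
    PD: pen down
    RT 180: heading 225 -> 45
    LT 90: heading 45 -> 135
  ]
  -- iteration 2/2 --
  LT 45: heading 135 -> 180
  REPEAT 3 [
    -- iteration 1/3 --
    PD: pen down
    RT 180: heading 180 -> 0
    LT 90: heading 0 -> 90
    -- iteration 2/3 --
    PD: pen down
    RT 180: heading 90 -> 270
    LT 90: heading 270 -> 0
    -- iteration 3/3 --
    PD: pen down
    RT 180: heading 0 -> 180
    LT 90: heading 180 -> 270
  ]
]
BK 12: (0,0) -> (0,12) [heading=270, draw]
Final: pos=(0,12), heading=270, 1 segment(s) drawn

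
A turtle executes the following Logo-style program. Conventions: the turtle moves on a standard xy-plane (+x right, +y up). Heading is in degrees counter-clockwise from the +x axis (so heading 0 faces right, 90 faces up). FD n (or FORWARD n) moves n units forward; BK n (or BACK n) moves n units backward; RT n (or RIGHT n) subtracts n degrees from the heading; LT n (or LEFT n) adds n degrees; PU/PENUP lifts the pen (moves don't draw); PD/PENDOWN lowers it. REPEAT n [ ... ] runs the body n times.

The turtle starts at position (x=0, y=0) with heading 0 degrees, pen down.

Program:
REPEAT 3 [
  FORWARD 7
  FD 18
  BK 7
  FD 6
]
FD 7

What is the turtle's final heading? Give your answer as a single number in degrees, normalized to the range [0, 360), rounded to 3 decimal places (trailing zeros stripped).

Executing turtle program step by step:
Start: pos=(0,0), heading=0, pen down
REPEAT 3 [
  -- iteration 1/3 --
  FD 7: (0,0) -> (7,0) [heading=0, draw]
  FD 18: (7,0) -> (25,0) [heading=0, draw]
  BK 7: (25,0) -> (18,0) [heading=0, draw]
  FD 6: (18,0) -> (24,0) [heading=0, draw]
  -- iteration 2/3 --
  FD 7: (24,0) -> (31,0) [heading=0, draw]
  FD 18: (31,0) -> (49,0) [heading=0, draw]
  BK 7: (49,0) -> (42,0) [heading=0, draw]
  FD 6: (42,0) -> (48,0) [heading=0, draw]
  -- iteration 3/3 --
  FD 7: (48,0) -> (55,0) [heading=0, draw]
  FD 18: (55,0) -> (73,0) [heading=0, draw]
  BK 7: (73,0) -> (66,0) [heading=0, draw]
  FD 6: (66,0) -> (72,0) [heading=0, draw]
]
FD 7: (72,0) -> (79,0) [heading=0, draw]
Final: pos=(79,0), heading=0, 13 segment(s) drawn

Answer: 0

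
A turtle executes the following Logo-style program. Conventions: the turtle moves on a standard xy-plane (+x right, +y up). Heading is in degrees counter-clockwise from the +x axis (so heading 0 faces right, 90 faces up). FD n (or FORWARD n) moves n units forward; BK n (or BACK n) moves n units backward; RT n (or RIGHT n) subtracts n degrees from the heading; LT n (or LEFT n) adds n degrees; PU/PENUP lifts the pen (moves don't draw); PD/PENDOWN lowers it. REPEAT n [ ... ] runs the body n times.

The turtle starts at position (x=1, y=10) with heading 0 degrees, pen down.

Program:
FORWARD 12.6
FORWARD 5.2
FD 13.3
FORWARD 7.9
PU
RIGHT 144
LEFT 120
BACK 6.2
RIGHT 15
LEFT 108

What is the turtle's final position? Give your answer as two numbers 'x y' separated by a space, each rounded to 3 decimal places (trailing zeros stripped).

Executing turtle program step by step:
Start: pos=(1,10), heading=0, pen down
FD 12.6: (1,10) -> (13.6,10) [heading=0, draw]
FD 5.2: (13.6,10) -> (18.8,10) [heading=0, draw]
FD 13.3: (18.8,10) -> (32.1,10) [heading=0, draw]
FD 7.9: (32.1,10) -> (40,10) [heading=0, draw]
PU: pen up
RT 144: heading 0 -> 216
LT 120: heading 216 -> 336
BK 6.2: (40,10) -> (34.336,12.522) [heading=336, move]
RT 15: heading 336 -> 321
LT 108: heading 321 -> 69
Final: pos=(34.336,12.522), heading=69, 4 segment(s) drawn

Answer: 34.336 12.522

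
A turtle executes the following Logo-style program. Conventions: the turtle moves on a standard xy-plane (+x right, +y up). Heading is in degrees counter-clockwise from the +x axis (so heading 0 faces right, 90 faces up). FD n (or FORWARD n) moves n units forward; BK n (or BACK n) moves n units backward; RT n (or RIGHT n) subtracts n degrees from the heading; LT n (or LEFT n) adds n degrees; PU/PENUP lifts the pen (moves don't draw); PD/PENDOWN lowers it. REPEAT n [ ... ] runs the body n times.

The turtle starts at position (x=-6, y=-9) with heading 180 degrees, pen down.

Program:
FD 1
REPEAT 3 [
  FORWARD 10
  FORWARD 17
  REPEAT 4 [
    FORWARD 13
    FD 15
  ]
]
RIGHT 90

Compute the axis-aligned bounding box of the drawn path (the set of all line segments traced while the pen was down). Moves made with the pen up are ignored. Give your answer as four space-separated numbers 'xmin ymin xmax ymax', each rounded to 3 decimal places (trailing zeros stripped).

Executing turtle program step by step:
Start: pos=(-6,-9), heading=180, pen down
FD 1: (-6,-9) -> (-7,-9) [heading=180, draw]
REPEAT 3 [
  -- iteration 1/3 --
  FD 10: (-7,-9) -> (-17,-9) [heading=180, draw]
  FD 17: (-17,-9) -> (-34,-9) [heading=180, draw]
  REPEAT 4 [
    -- iteration 1/4 --
    FD 13: (-34,-9) -> (-47,-9) [heading=180, draw]
    FD 15: (-47,-9) -> (-62,-9) [heading=180, draw]
    -- iteration 2/4 --
    FD 13: (-62,-9) -> (-75,-9) [heading=180, draw]
    FD 15: (-75,-9) -> (-90,-9) [heading=180, draw]
    -- iteration 3/4 --
    FD 13: (-90,-9) -> (-103,-9) [heading=180, draw]
    FD 15: (-103,-9) -> (-118,-9) [heading=180, draw]
    -- iteration 4/4 --
    FD 13: (-118,-9) -> (-131,-9) [heading=180, draw]
    FD 15: (-131,-9) -> (-146,-9) [heading=180, draw]
  ]
  -- iteration 2/3 --
  FD 10: (-146,-9) -> (-156,-9) [heading=180, draw]
  FD 17: (-156,-9) -> (-173,-9) [heading=180, draw]
  REPEAT 4 [
    -- iteration 1/4 --
    FD 13: (-173,-9) -> (-186,-9) [heading=180, draw]
    FD 15: (-186,-9) -> (-201,-9) [heading=180, draw]
    -- iteration 2/4 --
    FD 13: (-201,-9) -> (-214,-9) [heading=180, draw]
    FD 15: (-214,-9) -> (-229,-9) [heading=180, draw]
    -- iteration 3/4 --
    FD 13: (-229,-9) -> (-242,-9) [heading=180, draw]
    FD 15: (-242,-9) -> (-257,-9) [heading=180, draw]
    -- iteration 4/4 --
    FD 13: (-257,-9) -> (-270,-9) [heading=180, draw]
    FD 15: (-270,-9) -> (-285,-9) [heading=180, draw]
  ]
  -- iteration 3/3 --
  FD 10: (-285,-9) -> (-295,-9) [heading=180, draw]
  FD 17: (-295,-9) -> (-312,-9) [heading=180, draw]
  REPEAT 4 [
    -- iteration 1/4 --
    FD 13: (-312,-9) -> (-325,-9) [heading=180, draw]
    FD 15: (-325,-9) -> (-340,-9) [heading=180, draw]
    -- iteration 2/4 --
    FD 13: (-340,-9) -> (-353,-9) [heading=180, draw]
    FD 15: (-353,-9) -> (-368,-9) [heading=180, draw]
    -- iteration 3/4 --
    FD 13: (-368,-9) -> (-381,-9) [heading=180, draw]
    FD 15: (-381,-9) -> (-396,-9) [heading=180, draw]
    -- iteration 4/4 --
    FD 13: (-396,-9) -> (-409,-9) [heading=180, draw]
    FD 15: (-409,-9) -> (-424,-9) [heading=180, draw]
  ]
]
RT 90: heading 180 -> 90
Final: pos=(-424,-9), heading=90, 31 segment(s) drawn

Segment endpoints: x in {-424, -409, -396, -381, -368, -353, -340, -325, -312, -295, -285, -270, -257, -242, -229, -214, -201, -186, -173, -156, -146, -131, -118, -103, -90, -75, -62, -47, -34, -17, -7, -6}, y in {-9, -9, -9, -9, -9, -9, -9, -9, -9, -9, -9, -9, -9, -9, -9, -9, -9, -9, -9, -9, -9, -9, -9, -9, -9, -9, -9, -9, -9, -9, -9}
xmin=-424, ymin=-9, xmax=-6, ymax=-9

Answer: -424 -9 -6 -9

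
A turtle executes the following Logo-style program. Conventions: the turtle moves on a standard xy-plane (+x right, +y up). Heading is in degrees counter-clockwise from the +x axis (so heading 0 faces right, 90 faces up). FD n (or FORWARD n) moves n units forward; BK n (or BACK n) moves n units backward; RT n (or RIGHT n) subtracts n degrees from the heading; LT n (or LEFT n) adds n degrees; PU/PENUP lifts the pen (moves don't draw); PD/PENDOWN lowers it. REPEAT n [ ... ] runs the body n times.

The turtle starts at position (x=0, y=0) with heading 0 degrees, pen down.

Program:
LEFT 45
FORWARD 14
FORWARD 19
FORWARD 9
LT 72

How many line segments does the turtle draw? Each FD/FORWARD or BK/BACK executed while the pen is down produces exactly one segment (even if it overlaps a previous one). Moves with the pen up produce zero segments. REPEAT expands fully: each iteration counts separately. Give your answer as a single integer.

Answer: 3

Derivation:
Executing turtle program step by step:
Start: pos=(0,0), heading=0, pen down
LT 45: heading 0 -> 45
FD 14: (0,0) -> (9.899,9.899) [heading=45, draw]
FD 19: (9.899,9.899) -> (23.335,23.335) [heading=45, draw]
FD 9: (23.335,23.335) -> (29.698,29.698) [heading=45, draw]
LT 72: heading 45 -> 117
Final: pos=(29.698,29.698), heading=117, 3 segment(s) drawn
Segments drawn: 3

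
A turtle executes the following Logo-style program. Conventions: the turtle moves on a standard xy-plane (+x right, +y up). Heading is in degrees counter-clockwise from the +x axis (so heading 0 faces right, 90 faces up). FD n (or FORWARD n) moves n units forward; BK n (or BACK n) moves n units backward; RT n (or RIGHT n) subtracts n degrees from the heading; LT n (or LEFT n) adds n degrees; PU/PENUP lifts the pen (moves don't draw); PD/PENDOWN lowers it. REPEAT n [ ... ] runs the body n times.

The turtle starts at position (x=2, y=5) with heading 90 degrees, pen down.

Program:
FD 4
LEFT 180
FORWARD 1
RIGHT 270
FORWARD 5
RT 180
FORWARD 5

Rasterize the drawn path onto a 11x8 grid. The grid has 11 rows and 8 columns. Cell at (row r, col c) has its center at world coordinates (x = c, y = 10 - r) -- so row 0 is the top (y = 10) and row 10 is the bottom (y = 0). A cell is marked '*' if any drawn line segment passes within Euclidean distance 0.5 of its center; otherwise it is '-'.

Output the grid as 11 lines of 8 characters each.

Answer: --------
--*-----
--******
--*-----
--*-----
--*-----
--------
--------
--------
--------
--------

Derivation:
Segment 0: (2,5) -> (2,9)
Segment 1: (2,9) -> (2,8)
Segment 2: (2,8) -> (7,8)
Segment 3: (7,8) -> (2,8)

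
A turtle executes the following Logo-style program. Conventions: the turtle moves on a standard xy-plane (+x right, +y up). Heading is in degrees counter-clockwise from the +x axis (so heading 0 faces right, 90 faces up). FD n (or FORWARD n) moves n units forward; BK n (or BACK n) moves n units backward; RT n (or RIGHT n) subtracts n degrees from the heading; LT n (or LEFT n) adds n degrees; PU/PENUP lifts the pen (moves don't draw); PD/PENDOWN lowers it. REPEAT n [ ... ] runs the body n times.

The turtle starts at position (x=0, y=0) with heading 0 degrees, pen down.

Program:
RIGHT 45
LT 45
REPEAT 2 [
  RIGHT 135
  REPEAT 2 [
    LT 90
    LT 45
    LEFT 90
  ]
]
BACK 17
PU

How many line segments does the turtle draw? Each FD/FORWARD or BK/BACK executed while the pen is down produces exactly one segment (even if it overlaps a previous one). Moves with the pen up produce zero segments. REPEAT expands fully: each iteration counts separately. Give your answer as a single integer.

Answer: 1

Derivation:
Executing turtle program step by step:
Start: pos=(0,0), heading=0, pen down
RT 45: heading 0 -> 315
LT 45: heading 315 -> 0
REPEAT 2 [
  -- iteration 1/2 --
  RT 135: heading 0 -> 225
  REPEAT 2 [
    -- iteration 1/2 --
    LT 90: heading 225 -> 315
    LT 45: heading 315 -> 0
    LT 90: heading 0 -> 90
    -- iteration 2/2 --
    LT 90: heading 90 -> 180
    LT 45: heading 180 -> 225
    LT 90: heading 225 -> 315
  ]
  -- iteration 2/2 --
  RT 135: heading 315 -> 180
  REPEAT 2 [
    -- iteration 1/2 --
    LT 90: heading 180 -> 270
    LT 45: heading 270 -> 315
    LT 90: heading 315 -> 45
    -- iteration 2/2 --
    LT 90: heading 45 -> 135
    LT 45: heading 135 -> 180
    LT 90: heading 180 -> 270
  ]
]
BK 17: (0,0) -> (0,17) [heading=270, draw]
PU: pen up
Final: pos=(0,17), heading=270, 1 segment(s) drawn
Segments drawn: 1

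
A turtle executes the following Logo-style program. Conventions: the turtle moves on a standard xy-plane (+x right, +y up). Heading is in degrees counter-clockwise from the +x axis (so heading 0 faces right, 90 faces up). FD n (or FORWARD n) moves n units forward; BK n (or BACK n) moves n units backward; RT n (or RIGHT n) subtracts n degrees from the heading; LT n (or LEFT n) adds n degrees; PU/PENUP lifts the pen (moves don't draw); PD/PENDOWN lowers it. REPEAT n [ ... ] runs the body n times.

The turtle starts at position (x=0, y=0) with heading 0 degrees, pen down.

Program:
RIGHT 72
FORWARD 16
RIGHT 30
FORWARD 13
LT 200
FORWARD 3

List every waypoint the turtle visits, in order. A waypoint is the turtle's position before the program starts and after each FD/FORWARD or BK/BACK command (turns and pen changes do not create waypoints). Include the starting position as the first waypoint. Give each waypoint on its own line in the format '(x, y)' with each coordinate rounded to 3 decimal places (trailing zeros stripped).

Executing turtle program step by step:
Start: pos=(0,0), heading=0, pen down
RT 72: heading 0 -> 288
FD 16: (0,0) -> (4.944,-15.217) [heading=288, draw]
RT 30: heading 288 -> 258
FD 13: (4.944,-15.217) -> (2.241,-27.933) [heading=258, draw]
LT 200: heading 258 -> 98
FD 3: (2.241,-27.933) -> (1.824,-24.962) [heading=98, draw]
Final: pos=(1.824,-24.962), heading=98, 3 segment(s) drawn
Waypoints (4 total):
(0, 0)
(4.944, -15.217)
(2.241, -27.933)
(1.824, -24.962)

Answer: (0, 0)
(4.944, -15.217)
(2.241, -27.933)
(1.824, -24.962)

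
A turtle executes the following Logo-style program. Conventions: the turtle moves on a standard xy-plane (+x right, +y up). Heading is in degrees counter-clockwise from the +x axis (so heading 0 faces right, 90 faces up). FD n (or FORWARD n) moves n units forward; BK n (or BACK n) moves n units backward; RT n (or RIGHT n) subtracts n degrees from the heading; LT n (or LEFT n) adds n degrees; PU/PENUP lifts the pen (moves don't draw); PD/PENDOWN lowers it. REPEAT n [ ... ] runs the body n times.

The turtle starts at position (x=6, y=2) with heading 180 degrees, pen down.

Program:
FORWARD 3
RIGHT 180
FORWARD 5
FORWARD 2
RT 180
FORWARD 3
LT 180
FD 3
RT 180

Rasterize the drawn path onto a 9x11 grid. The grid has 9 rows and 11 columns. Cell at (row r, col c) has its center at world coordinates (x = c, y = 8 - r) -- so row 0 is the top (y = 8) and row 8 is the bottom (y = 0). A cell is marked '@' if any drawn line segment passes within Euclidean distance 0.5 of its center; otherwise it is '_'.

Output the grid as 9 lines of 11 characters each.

Segment 0: (6,2) -> (3,2)
Segment 1: (3,2) -> (8,2)
Segment 2: (8,2) -> (10,2)
Segment 3: (10,2) -> (7,2)
Segment 4: (7,2) -> (10,2)

Answer: ___________
___________
___________
___________
___________
___________
___@@@@@@@@
___________
___________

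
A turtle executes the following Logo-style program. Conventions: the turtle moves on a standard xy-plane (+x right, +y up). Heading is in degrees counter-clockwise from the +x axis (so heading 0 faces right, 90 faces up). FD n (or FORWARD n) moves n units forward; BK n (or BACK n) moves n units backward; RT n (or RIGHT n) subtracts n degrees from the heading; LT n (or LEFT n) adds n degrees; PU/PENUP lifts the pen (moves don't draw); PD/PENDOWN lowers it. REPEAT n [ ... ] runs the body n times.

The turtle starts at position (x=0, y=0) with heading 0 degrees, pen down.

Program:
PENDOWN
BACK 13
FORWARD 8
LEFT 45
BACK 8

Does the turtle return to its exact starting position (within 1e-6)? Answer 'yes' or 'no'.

Executing turtle program step by step:
Start: pos=(0,0), heading=0, pen down
PD: pen down
BK 13: (0,0) -> (-13,0) [heading=0, draw]
FD 8: (-13,0) -> (-5,0) [heading=0, draw]
LT 45: heading 0 -> 45
BK 8: (-5,0) -> (-10.657,-5.657) [heading=45, draw]
Final: pos=(-10.657,-5.657), heading=45, 3 segment(s) drawn

Start position: (0, 0)
Final position: (-10.657, -5.657)
Distance = 12.065; >= 1e-6 -> NOT closed

Answer: no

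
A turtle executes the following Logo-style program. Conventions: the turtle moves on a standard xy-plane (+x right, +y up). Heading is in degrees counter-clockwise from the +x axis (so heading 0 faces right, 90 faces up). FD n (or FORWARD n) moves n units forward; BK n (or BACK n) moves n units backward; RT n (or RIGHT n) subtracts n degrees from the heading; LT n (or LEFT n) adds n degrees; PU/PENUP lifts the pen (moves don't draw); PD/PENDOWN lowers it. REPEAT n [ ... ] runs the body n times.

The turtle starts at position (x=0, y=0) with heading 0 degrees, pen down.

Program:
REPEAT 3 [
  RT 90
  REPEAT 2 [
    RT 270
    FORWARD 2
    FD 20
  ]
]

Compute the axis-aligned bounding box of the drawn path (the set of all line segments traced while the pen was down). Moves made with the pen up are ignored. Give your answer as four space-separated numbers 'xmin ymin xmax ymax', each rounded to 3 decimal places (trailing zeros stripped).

Executing turtle program step by step:
Start: pos=(0,0), heading=0, pen down
REPEAT 3 [
  -- iteration 1/3 --
  RT 90: heading 0 -> 270
  REPEAT 2 [
    -- iteration 1/2 --
    RT 270: heading 270 -> 0
    FD 2: (0,0) -> (2,0) [heading=0, draw]
    FD 20: (2,0) -> (22,0) [heading=0, draw]
    -- iteration 2/2 --
    RT 270: heading 0 -> 90
    FD 2: (22,0) -> (22,2) [heading=90, draw]
    FD 20: (22,2) -> (22,22) [heading=90, draw]
  ]
  -- iteration 2/3 --
  RT 90: heading 90 -> 0
  REPEAT 2 [
    -- iteration 1/2 --
    RT 270: heading 0 -> 90
    FD 2: (22,22) -> (22,24) [heading=90, draw]
    FD 20: (22,24) -> (22,44) [heading=90, draw]
    -- iteration 2/2 --
    RT 270: heading 90 -> 180
    FD 2: (22,44) -> (20,44) [heading=180, draw]
    FD 20: (20,44) -> (0,44) [heading=180, draw]
  ]
  -- iteration 3/3 --
  RT 90: heading 180 -> 90
  REPEAT 2 [
    -- iteration 1/2 --
    RT 270: heading 90 -> 180
    FD 2: (0,44) -> (-2,44) [heading=180, draw]
    FD 20: (-2,44) -> (-22,44) [heading=180, draw]
    -- iteration 2/2 --
    RT 270: heading 180 -> 270
    FD 2: (-22,44) -> (-22,42) [heading=270, draw]
    FD 20: (-22,42) -> (-22,22) [heading=270, draw]
  ]
]
Final: pos=(-22,22), heading=270, 12 segment(s) drawn

Segment endpoints: x in {-22, -22, -2, 0, 0, 2, 20, 22, 22, 22, 22}, y in {0, 0, 0, 2, 22, 22, 24, 42, 44, 44, 44}
xmin=-22, ymin=0, xmax=22, ymax=44

Answer: -22 0 22 44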